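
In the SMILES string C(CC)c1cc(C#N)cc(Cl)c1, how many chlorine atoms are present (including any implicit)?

1

The symbol for chlorine appears 1 time in the SMILES.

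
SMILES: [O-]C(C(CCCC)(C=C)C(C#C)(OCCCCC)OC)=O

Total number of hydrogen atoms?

27

Hydrogens are implicit in SMILES; fill each atom to its normal valence:
  8 × C: 2 H each → 16
  4 × C: no H
  3 × C: 3 H each → 9
  3 × O: no H
  2 × C: 1 H each → 2
  1 × O (charge -1): no H
  Total hydrogens = 27.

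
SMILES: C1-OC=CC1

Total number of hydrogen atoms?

Hydrogens are implicit in SMILES; fill each atom to its normal valence:
  2 × C: 2 H each → 4
  2 × C: 1 H each → 2
  1 × O: no H
  Total hydrogens = 6.

6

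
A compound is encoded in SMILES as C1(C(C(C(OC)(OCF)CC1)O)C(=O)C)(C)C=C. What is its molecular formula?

Heavy atoms from the SMILES: 13 C, 1 F, 4 O.
Implicit hydrogens by atom environment:
  4 × C: 2 H each → 8
  3 × C: 3 H each → 9
  3 × C: 1 H each → 3
  3 × C: no H
  3 × O: no H
  1 × F: no H
  1 × O: 1 H
  Total hydrogens = 21.
Molecular formula: C13H21FO4

C13H21FO4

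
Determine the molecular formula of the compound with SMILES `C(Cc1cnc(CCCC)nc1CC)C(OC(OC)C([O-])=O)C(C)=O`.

Heavy atoms from the SMILES: 18 C, 2 N, 5 O.
Implicit hydrogens by atom environment:
  6 × C: 2 H each → 12
  4 × C: 3 H each → 12
  4 × O: no H
  3 × C (aromatic): no H
  2 × C: 1 H each → 2
  2 × C: no H
  2 × N (aromatic): no H
  1 × C (aromatic): 1 H
  1 × O (charge -1): no H
  Total hydrogens = 27.
Net charge -1.
Molecular formula: C18H27N2O5-

C18H27N2O5-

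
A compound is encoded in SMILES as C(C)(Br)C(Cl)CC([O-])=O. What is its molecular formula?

C5H7BrClO2-

Heavy atoms from the SMILES: 1 Br, 5 C, 1 Cl, 2 O.
Implicit hydrogens by atom environment:
  2 × C: 1 H each → 2
  1 × Br: no H
  1 × C: 3 H
  1 × C: 2 H
  1 × C: no H
  1 × Cl: no H
  1 × O: no H
  1 × O (charge -1): no H
  Total hydrogens = 7.
Net charge -1.
Molecular formula: C5H7BrClO2-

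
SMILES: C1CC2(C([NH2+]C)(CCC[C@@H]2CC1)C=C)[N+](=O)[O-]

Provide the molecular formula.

Heavy atoms from the SMILES: 13 C, 2 N, 2 O.
Implicit hydrogens by atom environment:
  8 × C: 2 H each → 16
  2 × C: 1 H each → 2
  2 × C: no H
  1 × C: 3 H
  1 × N (charge +1): 2 H
  1 × N (charge +1): no H
  1 × O: no H
  1 × O (charge -1): no H
  Total hydrogens = 23.
Net charge +1.
Molecular formula: C13H23N2O2+

C13H23N2O2+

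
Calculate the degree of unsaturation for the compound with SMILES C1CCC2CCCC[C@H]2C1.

2

Molecular formula from the SMILES: C10H18.
DoU = (2C + 2 + N − H − X)/2 = (2·10 + 2 + 0 − 18 − 0)/2 = 4/2 = 2.
(Structurally: 2 ring(s) + 0 π bond(s) = 2.)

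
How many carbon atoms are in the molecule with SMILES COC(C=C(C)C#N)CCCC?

The symbol for carbon appears 10 times in the SMILES.

10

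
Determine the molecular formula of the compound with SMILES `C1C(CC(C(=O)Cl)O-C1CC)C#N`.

C9H12ClNO2

Heavy atoms from the SMILES: 9 C, 1 Cl, 1 N, 2 O.
Implicit hydrogens by atom environment:
  3 × C: 2 H each → 6
  3 × C: 1 H each → 3
  2 × C: no H
  2 × O: no H
  1 × C: 3 H
  1 × Cl: no H
  1 × N: no H
  Total hydrogens = 12.
Molecular formula: C9H12ClNO2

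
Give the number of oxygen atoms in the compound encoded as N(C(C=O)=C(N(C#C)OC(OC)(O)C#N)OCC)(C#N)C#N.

The symbol for oxygen appears 5 times in the SMILES.

5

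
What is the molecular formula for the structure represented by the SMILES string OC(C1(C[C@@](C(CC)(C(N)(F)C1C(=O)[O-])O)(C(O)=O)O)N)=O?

C11H16FN2O8-

Heavy atoms from the SMILES: 11 C, 1 F, 2 N, 8 O.
Implicit hydrogens by atom environment:
  7 × C: no H
  4 × O: 1 H each → 4
  3 × O: no H
  2 × C: 2 H each → 4
  2 × N: 2 H each → 4
  1 × C: 3 H
  1 × C: 1 H
  1 × F: no H
  1 × O (charge -1): no H
  Total hydrogens = 16.
Net charge -1.
Molecular formula: C11H16FN2O8-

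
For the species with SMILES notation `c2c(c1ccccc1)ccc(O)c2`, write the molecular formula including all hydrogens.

C12H10O

Heavy atoms from the SMILES: 12 C, 1 O.
Implicit hydrogens by atom environment:
  9 × C (aromatic): 1 H each → 9
  3 × C (aromatic): no H
  1 × O: 1 H
  Total hydrogens = 10.
Molecular formula: C12H10O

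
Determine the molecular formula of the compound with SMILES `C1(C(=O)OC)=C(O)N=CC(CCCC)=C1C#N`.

C12H14N2O3

Heavy atoms from the SMILES: 12 C, 2 N, 3 O.
Implicit hydrogens by atom environment:
  4 × C (aromatic): no H
  3 × C: 2 H each → 6
  2 × C: 3 H each → 6
  2 × C: no H
  2 × O: no H
  1 × C (aromatic): 1 H
  1 × N (aromatic): no H
  1 × N: no H
  1 × O: 1 H
  Total hydrogens = 14.
Molecular formula: C12H14N2O3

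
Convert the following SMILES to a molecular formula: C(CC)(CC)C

Heavy atoms from the SMILES: 6 C.
Implicit hydrogens by atom environment:
  3 × C: 3 H each → 9
  2 × C: 2 H each → 4
  1 × C: 1 H
  Total hydrogens = 14.
Molecular formula: C6H14

C6H14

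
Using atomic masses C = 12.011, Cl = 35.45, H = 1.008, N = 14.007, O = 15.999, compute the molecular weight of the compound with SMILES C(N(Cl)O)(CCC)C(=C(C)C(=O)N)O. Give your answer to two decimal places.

222.67

Molecular formula: C8H15ClN2O3.
M = 8×12.011 + 1×35.45 + 15×1.008 + 2×14.007 + 3×15.999 = 222.67 g/mol.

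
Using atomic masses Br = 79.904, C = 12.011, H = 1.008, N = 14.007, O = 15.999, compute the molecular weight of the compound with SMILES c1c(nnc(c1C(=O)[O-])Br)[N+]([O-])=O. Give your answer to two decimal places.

Molecular formula: C5HBrN3O4-.
M = 1×79.904 + 5×12.011 + 1×1.008 + 3×14.007 + 4×15.999 = 246.98 g/mol.

246.98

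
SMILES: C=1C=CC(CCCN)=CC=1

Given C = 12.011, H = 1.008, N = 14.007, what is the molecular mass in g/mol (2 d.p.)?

135.21

Molecular formula: C9H13N.
M = 9×12.011 + 13×1.008 + 1×14.007 = 135.21 g/mol.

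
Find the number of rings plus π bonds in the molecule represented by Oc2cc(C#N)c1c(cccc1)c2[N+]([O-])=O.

10

Molecular formula from the SMILES: C11H6N2O3.
DoU = (2C + 2 + N − H − X)/2 = (2·11 + 2 + 2 − 6 − 0)/2 = 20/2 = 10.
(Structurally: 2 ring(s) + 8 π bond(s) = 10.)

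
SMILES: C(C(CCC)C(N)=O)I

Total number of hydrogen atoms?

Hydrogens are implicit in SMILES; fill each atom to its normal valence:
  3 × C: 2 H each → 6
  1 × C: 3 H
  1 × C: 1 H
  1 × C: no H
  1 × I: no H
  1 × N: 2 H
  1 × O: no H
  Total hydrogens = 12.

12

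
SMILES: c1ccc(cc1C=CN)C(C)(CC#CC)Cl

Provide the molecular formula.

Heavy atoms from the SMILES: 14 C, 1 Cl, 1 N.
Implicit hydrogens by atom environment:
  4 × C (aromatic): 1 H each → 4
  3 × C: no H
  2 × C: 3 H each → 6
  2 × C: 1 H each → 2
  2 × C (aromatic): no H
  1 × C: 2 H
  1 × Cl: no H
  1 × N: 2 H
  Total hydrogens = 16.
Molecular formula: C14H16ClN

C14H16ClN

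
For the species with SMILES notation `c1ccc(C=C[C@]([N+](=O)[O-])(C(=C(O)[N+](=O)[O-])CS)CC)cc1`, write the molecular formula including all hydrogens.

C14H16N2O5S

Heavy atoms from the SMILES: 14 C, 2 N, 5 O, 1 S.
Implicit hydrogens by atom environment:
  5 × C (aromatic): 1 H each → 5
  3 × C: no H
  2 × C: 2 H each → 4
  2 × C: 1 H each → 2
  2 × N (charge +1): no H
  2 × O: no H
  2 × O (charge -1): no H
  1 × C: 3 H
  1 × C (aromatic): no H
  1 × O: 1 H
  1 × S: 1 H
  Total hydrogens = 16.
Molecular formula: C14H16N2O5S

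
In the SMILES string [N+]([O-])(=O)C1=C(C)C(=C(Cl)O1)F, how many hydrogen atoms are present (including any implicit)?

3

Hydrogens are implicit in SMILES; fill each atom to its normal valence:
  4 × C (aromatic): no H
  1 × C: 3 H
  1 × Cl: no H
  1 × F: no H
  1 × N (charge +1): no H
  1 × O (aromatic): no H
  1 × O: no H
  1 × O (charge -1): no H
  Total hydrogens = 3.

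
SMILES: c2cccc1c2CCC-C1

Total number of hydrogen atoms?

12

Hydrogens are implicit in SMILES; fill each atom to its normal valence:
  4 × C: 2 H each → 8
  4 × C (aromatic): 1 H each → 4
  2 × C (aromatic): no H
  Total hydrogens = 12.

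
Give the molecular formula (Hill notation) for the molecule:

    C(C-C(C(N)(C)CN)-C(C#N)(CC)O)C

Heavy atoms from the SMILES: 11 C, 3 N, 1 O.
Implicit hydrogens by atom environment:
  4 × C: 2 H each → 8
  3 × C: 3 H each → 9
  3 × C: no H
  2 × N: 2 H each → 4
  1 × C: 1 H
  1 × N: no H
  1 × O: 1 H
  Total hydrogens = 23.
Molecular formula: C11H23N3O

C11H23N3O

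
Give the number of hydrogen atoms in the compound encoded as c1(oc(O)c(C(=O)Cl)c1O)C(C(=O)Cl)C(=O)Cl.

Hydrogens are implicit in SMILES; fill each atom to its normal valence:
  4 × C (aromatic): no H
  3 × C: no H
  3 × Cl: no H
  3 × O: no H
  2 × O: 1 H each → 2
  1 × C: 1 H
  1 × O (aromatic): no H
  Total hydrogens = 3.

3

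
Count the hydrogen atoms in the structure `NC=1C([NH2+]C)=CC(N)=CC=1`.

Hydrogens are implicit in SMILES; fill each atom to its normal valence:
  3 × C (aromatic): 1 H each → 3
  3 × C (aromatic): no H
  2 × N: 2 H each → 4
  1 × C: 3 H
  1 × N (charge +1): 2 H
  Total hydrogens = 12.

12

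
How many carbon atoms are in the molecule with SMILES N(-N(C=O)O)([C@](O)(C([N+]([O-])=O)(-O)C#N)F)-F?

4

The symbol for carbon appears 4 times in the SMILES.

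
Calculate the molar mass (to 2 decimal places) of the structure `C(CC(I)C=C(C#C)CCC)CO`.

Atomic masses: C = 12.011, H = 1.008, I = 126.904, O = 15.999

Molecular formula: C11H17IO.
M = 11×12.011 + 17×1.008 + 1×126.904 + 1×15.999 = 292.16 g/mol.

292.16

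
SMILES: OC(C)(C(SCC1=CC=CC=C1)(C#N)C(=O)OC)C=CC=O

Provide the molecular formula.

Heavy atoms from the SMILES: 16 C, 1 N, 4 O, 1 S.
Implicit hydrogens by atom environment:
  5 × C (aromatic): 1 H each → 5
  4 × C: no H
  3 × C: 1 H each → 3
  3 × O: no H
  2 × C: 3 H each → 6
  1 × C: 2 H
  1 × C (aromatic): no H
  1 × N: no H
  1 × O: 1 H
  1 × S: no H
  Total hydrogens = 17.
Molecular formula: C16H17NO4S

C16H17NO4S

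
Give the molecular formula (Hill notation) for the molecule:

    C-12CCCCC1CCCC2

Heavy atoms from the SMILES: 10 C.
Implicit hydrogens by atom environment:
  8 × C: 2 H each → 16
  2 × C: 1 H each → 2
  Total hydrogens = 18.
Molecular formula: C10H18

C10H18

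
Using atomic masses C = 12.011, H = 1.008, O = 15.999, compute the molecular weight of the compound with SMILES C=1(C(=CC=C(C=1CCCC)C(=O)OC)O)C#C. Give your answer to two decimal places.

232.28

Molecular formula: C14H16O3.
M = 14×12.011 + 16×1.008 + 3×15.999 = 232.28 g/mol.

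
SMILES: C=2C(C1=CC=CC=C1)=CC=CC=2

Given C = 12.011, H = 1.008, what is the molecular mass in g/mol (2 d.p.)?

Molecular formula: C12H10.
M = 12×12.011 + 10×1.008 = 154.21 g/mol.

154.21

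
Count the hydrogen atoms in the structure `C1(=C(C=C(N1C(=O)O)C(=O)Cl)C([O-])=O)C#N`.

Hydrogens are implicit in SMILES; fill each atom to its normal valence:
  4 × C: no H
  3 × C (aromatic): no H
  3 × O: no H
  1 × C (aromatic): 1 H
  1 × Cl: no H
  1 × N (aromatic): no H
  1 × N: no H
  1 × O: 1 H
  1 × O (charge -1): no H
  Total hydrogens = 2.

2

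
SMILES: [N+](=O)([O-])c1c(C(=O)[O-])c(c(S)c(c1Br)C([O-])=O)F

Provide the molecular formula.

[C8HBrFNO6S]2-

Heavy atoms from the SMILES: 1 Br, 8 C, 1 F, 1 N, 6 O, 1 S.
Implicit hydrogens by atom environment:
  6 × C (aromatic): no H
  3 × O: no H
  3 × O (charge -1): no H
  2 × C: no H
  1 × Br: no H
  1 × F: no H
  1 × N (charge +1): no H
  1 × S: 1 H
  Total hydrogens = 1.
Net charge -2.
Molecular formula: [C8HBrFNO6S]2-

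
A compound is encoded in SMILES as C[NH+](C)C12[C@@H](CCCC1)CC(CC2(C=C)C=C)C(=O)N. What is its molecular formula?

C17H29N2O+

Heavy atoms from the SMILES: 17 C, 2 N, 1 O.
Implicit hydrogens by atom environment:
  8 × C: 2 H each → 16
  4 × C: 1 H each → 4
  3 × C: no H
  2 × C: 3 H each → 6
  1 × N: 2 H
  1 × N (charge +1): 1 H
  1 × O: no H
  Total hydrogens = 29.
Net charge +1.
Molecular formula: C17H29N2O+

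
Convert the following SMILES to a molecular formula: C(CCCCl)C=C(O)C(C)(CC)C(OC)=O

C12H21ClO3

Heavy atoms from the SMILES: 12 C, 1 Cl, 3 O.
Implicit hydrogens by atom environment:
  5 × C: 2 H each → 10
  3 × C: 3 H each → 9
  3 × C: no H
  2 × O: no H
  1 × C: 1 H
  1 × Cl: no H
  1 × O: 1 H
  Total hydrogens = 21.
Molecular formula: C12H21ClO3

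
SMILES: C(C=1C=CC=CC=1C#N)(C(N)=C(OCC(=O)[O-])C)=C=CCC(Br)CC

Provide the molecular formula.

C19H20BrN2O3-

Heavy atoms from the SMILES: 1 Br, 19 C, 2 N, 3 O.
Implicit hydrogens by atom environment:
  6 × C: no H
  4 × C (aromatic): 1 H each → 4
  3 × C: 2 H each → 6
  2 × C: 3 H each → 6
  2 × C: 1 H each → 2
  2 × C (aromatic): no H
  2 × O: no H
  1 × Br: no H
  1 × N: 2 H
  1 × N: no H
  1 × O (charge -1): no H
  Total hydrogens = 20.
Net charge -1.
Molecular formula: C19H20BrN2O3-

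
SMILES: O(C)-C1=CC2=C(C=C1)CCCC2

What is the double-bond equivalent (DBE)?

Molecular formula from the SMILES: C11H14O.
DoU = (2C + 2 + N − H − X)/2 = (2·11 + 2 + 0 − 14 − 0)/2 = 10/2 = 5.
(Structurally: 2 ring(s) + 3 π bond(s) = 5.)

5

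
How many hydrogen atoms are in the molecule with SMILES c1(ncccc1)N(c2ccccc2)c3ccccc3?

Hydrogens are implicit in SMILES; fill each atom to its normal valence:
  14 × C (aromatic): 1 H each → 14
  3 × C (aromatic): no H
  1 × N (aromatic): no H
  1 × N: no H
  Total hydrogens = 14.

14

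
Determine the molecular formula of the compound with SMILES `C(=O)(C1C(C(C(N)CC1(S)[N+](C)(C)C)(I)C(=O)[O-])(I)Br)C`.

C12H19BrI2N2O3S

Heavy atoms from the SMILES: 1 Br, 12 C, 2 I, 2 N, 3 O, 1 S.
Implicit hydrogens by atom environment:
  5 × C: no H
  4 × C: 3 H each → 12
  2 × C: 1 H each → 2
  2 × I: no H
  2 × O: no H
  1 × Br: no H
  1 × C: 2 H
  1 × N: 2 H
  1 × N (charge +1): no H
  1 × O (charge -1): no H
  1 × S: 1 H
  Total hydrogens = 19.
Molecular formula: C12H19BrI2N2O3S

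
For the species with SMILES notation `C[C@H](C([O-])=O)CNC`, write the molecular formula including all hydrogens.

C5H10NO2-

Heavy atoms from the SMILES: 5 C, 1 N, 2 O.
Implicit hydrogens by atom environment:
  2 × C: 3 H each → 6
  1 × C: 2 H
  1 × C: 1 H
  1 × C: no H
  1 × N: 1 H
  1 × O: no H
  1 × O (charge -1): no H
  Total hydrogens = 10.
Net charge -1.
Molecular formula: C5H10NO2-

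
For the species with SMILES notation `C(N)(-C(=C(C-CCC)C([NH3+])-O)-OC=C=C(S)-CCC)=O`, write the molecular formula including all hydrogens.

C14H25N2O3S+

Heavy atoms from the SMILES: 14 C, 2 N, 3 O, 1 S.
Implicit hydrogens by atom environment:
  5 × C: 2 H each → 10
  5 × C: no H
  2 × C: 3 H each → 6
  2 × C: 1 H each → 2
  2 × O: no H
  1 × N (charge +1): 3 H
  1 × N: 2 H
  1 × O: 1 H
  1 × S: 1 H
  Total hydrogens = 25.
Net charge +1.
Molecular formula: C14H25N2O3S+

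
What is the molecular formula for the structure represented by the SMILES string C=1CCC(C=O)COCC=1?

Heavy atoms from the SMILES: 8 C, 2 O.
Implicit hydrogens by atom environment:
  4 × C: 2 H each → 8
  4 × C: 1 H each → 4
  2 × O: no H
  Total hydrogens = 12.
Molecular formula: C8H12O2

C8H12O2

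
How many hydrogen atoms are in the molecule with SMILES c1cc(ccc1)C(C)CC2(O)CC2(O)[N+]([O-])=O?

15

Hydrogens are implicit in SMILES; fill each atom to its normal valence:
  5 × C (aromatic): 1 H each → 5
  2 × C: 2 H each → 4
  2 × C: no H
  2 × O: 1 H each → 2
  1 × C: 3 H
  1 × C: 1 H
  1 × C (aromatic): no H
  1 × N (charge +1): no H
  1 × O: no H
  1 × O (charge -1): no H
  Total hydrogens = 15.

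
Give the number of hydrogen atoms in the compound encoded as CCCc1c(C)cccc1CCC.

20

Hydrogens are implicit in SMILES; fill each atom to its normal valence:
  4 × C: 2 H each → 8
  3 × C: 3 H each → 9
  3 × C (aromatic): 1 H each → 3
  3 × C (aromatic): no H
  Total hydrogens = 20.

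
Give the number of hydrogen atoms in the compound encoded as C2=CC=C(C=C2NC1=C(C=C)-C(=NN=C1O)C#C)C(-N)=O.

Hydrogens are implicit in SMILES; fill each atom to its normal valence:
  6 × C (aromatic): no H
  4 × C (aromatic): 1 H each → 4
  2 × C: 1 H each → 2
  2 × C: no H
  2 × N (aromatic): no H
  1 × C: 2 H
  1 × N: 2 H
  1 × N: 1 H
  1 × O: 1 H
  1 × O: no H
  Total hydrogens = 12.

12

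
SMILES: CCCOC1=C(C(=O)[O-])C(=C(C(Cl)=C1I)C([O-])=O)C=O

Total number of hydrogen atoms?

8

Hydrogens are implicit in SMILES; fill each atom to its normal valence:
  6 × C (aromatic): no H
  4 × O: no H
  2 × C: 2 H each → 4
  2 × C: no H
  2 × O (charge -1): no H
  1 × C: 3 H
  1 × C: 1 H
  1 × Cl: no H
  1 × I: no H
  Total hydrogens = 8.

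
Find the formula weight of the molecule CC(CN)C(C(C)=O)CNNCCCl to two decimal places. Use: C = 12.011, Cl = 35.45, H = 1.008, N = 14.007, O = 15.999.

Molecular formula: C9H20ClN3O.
M = 9×12.011 + 1×35.45 + 20×1.008 + 3×14.007 + 1×15.999 = 221.73 g/mol.

221.73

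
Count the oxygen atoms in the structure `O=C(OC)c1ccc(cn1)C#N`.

The symbol for oxygen appears 2 times in the SMILES.

2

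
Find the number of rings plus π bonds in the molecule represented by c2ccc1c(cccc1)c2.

Molecular formula from the SMILES: C10H8.
DoU = (2C + 2 + N − H − X)/2 = (2·10 + 2 + 0 − 8 − 0)/2 = 14/2 = 7.
(Structurally: 2 ring(s) + 5 π bond(s) = 7.)

7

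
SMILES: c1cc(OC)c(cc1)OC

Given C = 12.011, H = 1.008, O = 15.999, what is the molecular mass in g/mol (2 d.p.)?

Molecular formula: C8H10O2.
M = 8×12.011 + 10×1.008 + 2×15.999 = 138.17 g/mol.

138.17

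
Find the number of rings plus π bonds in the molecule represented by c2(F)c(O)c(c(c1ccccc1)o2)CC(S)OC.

7

Molecular formula from the SMILES: C13H13FO3S.
DoU = (2C + 2 + N − H − X)/2 = (2·13 + 2 + 0 − 13 − 1)/2 = 14/2 = 7.
(Structurally: 2 ring(s) + 5 π bond(s) = 7.)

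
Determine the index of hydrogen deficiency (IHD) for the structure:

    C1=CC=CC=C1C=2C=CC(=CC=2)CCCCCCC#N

10

Molecular formula from the SMILES: C19H21N.
DoU = (2C + 2 + N − H − X)/2 = (2·19 + 2 + 1 − 21 − 0)/2 = 20/2 = 10.
(Structurally: 2 ring(s) + 8 π bond(s) = 10.)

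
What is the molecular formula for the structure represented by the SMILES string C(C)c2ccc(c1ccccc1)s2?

C12H12S

Heavy atoms from the SMILES: 12 C, 1 S.
Implicit hydrogens by atom environment:
  7 × C (aromatic): 1 H each → 7
  3 × C (aromatic): no H
  1 × C: 3 H
  1 × C: 2 H
  1 × S (aromatic): no H
  Total hydrogens = 12.
Molecular formula: C12H12S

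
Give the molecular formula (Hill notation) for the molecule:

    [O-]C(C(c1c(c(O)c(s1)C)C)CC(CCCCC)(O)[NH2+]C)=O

Heavy atoms from the SMILES: 16 C, 1 N, 4 O, 1 S.
Implicit hydrogens by atom environment:
  5 × C: 2 H each → 10
  4 × C: 3 H each → 12
  4 × C (aromatic): no H
  2 × C: no H
  2 × O: 1 H each → 2
  1 × C: 1 H
  1 × N (charge +1): 2 H
  1 × O: no H
  1 × O (charge -1): no H
  1 × S (aromatic): no H
  Total hydrogens = 27.
Molecular formula: C16H27NO4S

C16H27NO4S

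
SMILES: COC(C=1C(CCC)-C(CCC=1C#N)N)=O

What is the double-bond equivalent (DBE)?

5

Molecular formula from the SMILES: C12H18N2O2.
DoU = (2C + 2 + N − H − X)/2 = (2·12 + 2 + 2 − 18 − 0)/2 = 10/2 = 5.
(Structurally: 1 ring(s) + 4 π bond(s) = 5.)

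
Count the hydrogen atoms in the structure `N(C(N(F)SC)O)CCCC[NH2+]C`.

19

Hydrogens are implicit in SMILES; fill each atom to its normal valence:
  4 × C: 2 H each → 8
  2 × C: 3 H each → 6
  1 × C: 1 H
  1 × F: no H
  1 × N (charge +1): 2 H
  1 × N: 1 H
  1 × N: no H
  1 × O: 1 H
  1 × S: no H
  Total hydrogens = 19.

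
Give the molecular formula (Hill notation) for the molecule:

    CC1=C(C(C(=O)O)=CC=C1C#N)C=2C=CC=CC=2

C15H11NO2

Heavy atoms from the SMILES: 15 C, 1 N, 2 O.
Implicit hydrogens by atom environment:
  7 × C (aromatic): 1 H each → 7
  5 × C (aromatic): no H
  2 × C: no H
  1 × C: 3 H
  1 × N: no H
  1 × O: 1 H
  1 × O: no H
  Total hydrogens = 11.
Molecular formula: C15H11NO2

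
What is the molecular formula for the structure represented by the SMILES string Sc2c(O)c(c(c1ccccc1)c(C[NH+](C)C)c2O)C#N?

Heavy atoms from the SMILES: 16 C, 2 N, 2 O, 1 S.
Implicit hydrogens by atom environment:
  7 × C (aromatic): no H
  5 × C (aromatic): 1 H each → 5
  2 × C: 3 H each → 6
  2 × O: 1 H each → 2
  1 × C: 2 H
  1 × C: no H
  1 × N (charge +1): 1 H
  1 × N: no H
  1 × S: 1 H
  Total hydrogens = 17.
Net charge +1.
Molecular formula: C16H17N2O2S+

C16H17N2O2S+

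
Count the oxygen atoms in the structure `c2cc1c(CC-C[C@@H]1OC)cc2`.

The symbol for oxygen appears 1 time in the SMILES.

1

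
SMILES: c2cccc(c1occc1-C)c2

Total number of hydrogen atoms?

Hydrogens are implicit in SMILES; fill each atom to its normal valence:
  7 × C (aromatic): 1 H each → 7
  3 × C (aromatic): no H
  1 × C: 3 H
  1 × O (aromatic): no H
  Total hydrogens = 10.

10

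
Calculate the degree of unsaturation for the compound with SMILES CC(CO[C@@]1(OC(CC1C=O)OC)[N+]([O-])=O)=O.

4

Molecular formula from the SMILES: C9H13NO7.
DoU = (2C + 2 + N − H − X)/2 = (2·9 + 2 + 1 − 13 − 0)/2 = 8/2 = 4.
(Structurally: 1 ring(s) + 3 π bond(s) = 4.)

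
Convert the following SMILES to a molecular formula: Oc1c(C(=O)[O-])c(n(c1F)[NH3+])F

Heavy atoms from the SMILES: 5 C, 2 F, 2 N, 3 O.
Implicit hydrogens by atom environment:
  4 × C (aromatic): no H
  2 × F: no H
  1 × C: no H
  1 × N (charge +1): 3 H
  1 × N (aromatic): no H
  1 × O: 1 H
  1 × O: no H
  1 × O (charge -1): no H
  Total hydrogens = 4.
Molecular formula: C5H4F2N2O3

C5H4F2N2O3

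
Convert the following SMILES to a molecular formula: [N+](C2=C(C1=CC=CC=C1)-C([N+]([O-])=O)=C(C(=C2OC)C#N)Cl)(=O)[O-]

Heavy atoms from the SMILES: 14 C, 1 Cl, 3 N, 5 O.
Implicit hydrogens by atom environment:
  7 × C (aromatic): no H
  5 × C (aromatic): 1 H each → 5
  3 × O: no H
  2 × N (charge +1): no H
  2 × O (charge -1): no H
  1 × C: 3 H
  1 × C: no H
  1 × Cl: no H
  1 × N: no H
  Total hydrogens = 8.
Molecular formula: C14H8ClN3O5

C14H8ClN3O5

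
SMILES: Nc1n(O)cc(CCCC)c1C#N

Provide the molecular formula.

Heavy atoms from the SMILES: 9 C, 3 N, 1 O.
Implicit hydrogens by atom environment:
  3 × C: 2 H each → 6
  3 × C (aromatic): no H
  1 × C: 3 H
  1 × C (aromatic): 1 H
  1 × C: no H
  1 × N: 2 H
  1 × N (aromatic): no H
  1 × N: no H
  1 × O: 1 H
  Total hydrogens = 13.
Molecular formula: C9H13N3O

C9H13N3O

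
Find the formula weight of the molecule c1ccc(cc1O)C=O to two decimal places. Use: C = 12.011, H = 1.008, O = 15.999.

Molecular formula: C7H6O2.
M = 7×12.011 + 6×1.008 + 2×15.999 = 122.12 g/mol.

122.12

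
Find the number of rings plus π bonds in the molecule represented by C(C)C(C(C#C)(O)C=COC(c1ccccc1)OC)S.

Molecular formula from the SMILES: C16H20O3S.
DoU = (2C + 2 + N − H − X)/2 = (2·16 + 2 + 0 − 20 − 0)/2 = 14/2 = 7.
(Structurally: 1 ring(s) + 6 π bond(s) = 7.)

7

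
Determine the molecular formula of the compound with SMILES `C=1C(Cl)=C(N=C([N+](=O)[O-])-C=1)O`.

C5H3ClN2O3

Heavy atoms from the SMILES: 5 C, 1 Cl, 2 N, 3 O.
Implicit hydrogens by atom environment:
  3 × C (aromatic): no H
  2 × C (aromatic): 1 H each → 2
  1 × Cl: no H
  1 × N (aromatic): no H
  1 × N (charge +1): no H
  1 × O: 1 H
  1 × O: no H
  1 × O (charge -1): no H
  Total hydrogens = 3.
Molecular formula: C5H3ClN2O3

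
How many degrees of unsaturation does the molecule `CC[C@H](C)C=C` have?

1

Molecular formula from the SMILES: C6H12.
DoU = (2C + 2 + N − H − X)/2 = (2·6 + 2 + 0 − 12 − 0)/2 = 2/2 = 1.
(Structurally: 0 ring(s) + 1 π bond(s) = 1.)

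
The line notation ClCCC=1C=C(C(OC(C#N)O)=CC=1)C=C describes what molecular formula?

C12H12ClNO2

Heavy atoms from the SMILES: 12 C, 1 Cl, 1 N, 2 O.
Implicit hydrogens by atom environment:
  3 × C: 2 H each → 6
  3 × C (aromatic): 1 H each → 3
  3 × C (aromatic): no H
  2 × C: 1 H each → 2
  1 × C: no H
  1 × Cl: no H
  1 × N: no H
  1 × O: 1 H
  1 × O: no H
  Total hydrogens = 12.
Molecular formula: C12H12ClNO2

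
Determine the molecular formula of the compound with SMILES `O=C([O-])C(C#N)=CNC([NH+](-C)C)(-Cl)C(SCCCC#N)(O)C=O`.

Heavy atoms from the SMILES: 13 C, 1 Cl, 4 N, 4 O, 1 S.
Implicit hydrogens by atom environment:
  6 × C: no H
  3 × C: 2 H each → 6
  2 × C: 3 H each → 6
  2 × C: 1 H each → 2
  2 × N: no H
  2 × O: no H
  1 × Cl: no H
  1 × N (charge +1): 1 H
  1 × N: 1 H
  1 × O: 1 H
  1 × O (charge -1): no H
  1 × S: no H
  Total hydrogens = 17.
Molecular formula: C13H17ClN4O4S

C13H17ClN4O4S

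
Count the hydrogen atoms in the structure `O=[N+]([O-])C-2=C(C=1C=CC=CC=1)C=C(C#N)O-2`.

6

Hydrogens are implicit in SMILES; fill each atom to its normal valence:
  6 × C (aromatic): 1 H each → 6
  4 × C (aromatic): no H
  1 × C: no H
  1 × N: no H
  1 × N (charge +1): no H
  1 × O (aromatic): no H
  1 × O: no H
  1 × O (charge -1): no H
  Total hydrogens = 6.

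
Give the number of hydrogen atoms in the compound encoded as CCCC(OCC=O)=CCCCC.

Hydrogens are implicit in SMILES; fill each atom to its normal valence:
  6 × C: 2 H each → 12
  2 × C: 3 H each → 6
  2 × C: 1 H each → 2
  2 × O: no H
  1 × C: no H
  Total hydrogens = 20.

20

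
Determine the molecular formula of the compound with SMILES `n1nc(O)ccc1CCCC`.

Heavy atoms from the SMILES: 8 C, 2 N, 1 O.
Implicit hydrogens by atom environment:
  3 × C: 2 H each → 6
  2 × C (aromatic): 1 H each → 2
  2 × C (aromatic): no H
  2 × N (aromatic): no H
  1 × C: 3 H
  1 × O: 1 H
  Total hydrogens = 12.
Molecular formula: C8H12N2O

C8H12N2O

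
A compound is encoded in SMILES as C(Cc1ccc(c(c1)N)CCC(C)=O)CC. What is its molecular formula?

Heavy atoms from the SMILES: 14 C, 1 N, 1 O.
Implicit hydrogens by atom environment:
  5 × C: 2 H each → 10
  3 × C (aromatic): 1 H each → 3
  3 × C (aromatic): no H
  2 × C: 3 H each → 6
  1 × C: no H
  1 × N: 2 H
  1 × O: no H
  Total hydrogens = 21.
Molecular formula: C14H21NO

C14H21NO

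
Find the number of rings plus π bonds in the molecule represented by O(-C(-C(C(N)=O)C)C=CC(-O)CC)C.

Molecular formula from the SMILES: C10H19NO3.
DoU = (2C + 2 + N − H − X)/2 = (2·10 + 2 + 1 − 19 − 0)/2 = 4/2 = 2.
(Structurally: 0 ring(s) + 2 π bond(s) = 2.)

2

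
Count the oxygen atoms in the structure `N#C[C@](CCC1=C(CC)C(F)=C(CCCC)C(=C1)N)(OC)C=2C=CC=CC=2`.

The symbol for oxygen appears 1 time in the SMILES.

1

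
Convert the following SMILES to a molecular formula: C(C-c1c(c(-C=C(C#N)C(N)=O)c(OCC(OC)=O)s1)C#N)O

C14H13N3O5S

Heavy atoms from the SMILES: 14 C, 3 N, 5 O, 1 S.
Implicit hydrogens by atom environment:
  5 × C: no H
  4 × C (aromatic): no H
  4 × O: no H
  3 × C: 2 H each → 6
  2 × N: no H
  1 × C: 3 H
  1 × C: 1 H
  1 × N: 2 H
  1 × O: 1 H
  1 × S (aromatic): no H
  Total hydrogens = 13.
Molecular formula: C14H13N3O5S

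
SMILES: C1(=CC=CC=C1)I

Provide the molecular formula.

Heavy atoms from the SMILES: 6 C, 1 I.
Implicit hydrogens by atom environment:
  5 × C (aromatic): 1 H each → 5
  1 × C (aromatic): no H
  1 × I: no H
  Total hydrogens = 5.
Molecular formula: C6H5I

C6H5I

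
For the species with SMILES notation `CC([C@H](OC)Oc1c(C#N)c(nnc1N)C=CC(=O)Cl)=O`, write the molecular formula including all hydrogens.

Heavy atoms from the SMILES: 12 C, 1 Cl, 4 N, 4 O.
Implicit hydrogens by atom environment:
  4 × C (aromatic): no H
  4 × O: no H
  3 × C: 1 H each → 3
  3 × C: no H
  2 × C: 3 H each → 6
  2 × N (aromatic): no H
  1 × Cl: no H
  1 × N: 2 H
  1 × N: no H
  Total hydrogens = 11.
Molecular formula: C12H11ClN4O4

C12H11ClN4O4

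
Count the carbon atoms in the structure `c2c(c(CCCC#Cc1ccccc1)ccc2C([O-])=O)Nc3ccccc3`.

24

The symbol for carbon appears 24 times in the SMILES. Lowercase c denotes aromatic carbon and counts toward C.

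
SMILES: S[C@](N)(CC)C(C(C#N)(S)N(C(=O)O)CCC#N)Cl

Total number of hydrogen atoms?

Hydrogens are implicit in SMILES; fill each atom to its normal valence:
  5 × C: no H
  3 × C: 2 H each → 6
  3 × N: no H
  2 × S: 1 H each → 2
  1 × C: 3 H
  1 × C: 1 H
  1 × Cl: no H
  1 × N: 2 H
  1 × O: 1 H
  1 × O: no H
  Total hydrogens = 15.

15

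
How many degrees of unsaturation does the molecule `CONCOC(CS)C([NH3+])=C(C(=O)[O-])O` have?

Molecular formula from the SMILES: C7H14N2O5S.
DoU = (2C + 2 + N − H − X)/2 = (2·7 + 2 + 2 − 14 − 0)/2 = 4/2 = 2.
(Structurally: 0 ring(s) + 2 π bond(s) = 2.)

2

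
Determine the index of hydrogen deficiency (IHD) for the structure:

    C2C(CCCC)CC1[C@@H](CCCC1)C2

2

Molecular formula from the SMILES: C14H26.
DoU = (2C + 2 + N − H − X)/2 = (2·14 + 2 + 0 − 26 − 0)/2 = 4/2 = 2.
(Structurally: 2 ring(s) + 0 π bond(s) = 2.)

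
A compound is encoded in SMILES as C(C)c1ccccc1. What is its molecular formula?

C8H10

Heavy atoms from the SMILES: 8 C.
Implicit hydrogens by atom environment:
  5 × C (aromatic): 1 H each → 5
  1 × C: 3 H
  1 × C: 2 H
  1 × C (aromatic): no H
  Total hydrogens = 10.
Molecular formula: C8H10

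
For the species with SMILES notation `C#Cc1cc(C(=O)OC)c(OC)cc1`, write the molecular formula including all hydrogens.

C11H10O3

Heavy atoms from the SMILES: 11 C, 3 O.
Implicit hydrogens by atom environment:
  3 × C (aromatic): 1 H each → 3
  3 × C (aromatic): no H
  3 × O: no H
  2 × C: 3 H each → 6
  2 × C: no H
  1 × C: 1 H
  Total hydrogens = 10.
Molecular formula: C11H10O3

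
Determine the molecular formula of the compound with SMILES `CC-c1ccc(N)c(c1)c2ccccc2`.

Heavy atoms from the SMILES: 14 C, 1 N.
Implicit hydrogens by atom environment:
  8 × C (aromatic): 1 H each → 8
  4 × C (aromatic): no H
  1 × C: 3 H
  1 × C: 2 H
  1 × N: 2 H
  Total hydrogens = 15.
Molecular formula: C14H15N

C14H15N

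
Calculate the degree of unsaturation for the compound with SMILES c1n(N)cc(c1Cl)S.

Molecular formula from the SMILES: C4H5ClN2S.
DoU = (2C + 2 + N − H − X)/2 = (2·4 + 2 + 2 − 5 − 1)/2 = 6/2 = 3.
(Structurally: 1 ring(s) + 2 π bond(s) = 3.)

3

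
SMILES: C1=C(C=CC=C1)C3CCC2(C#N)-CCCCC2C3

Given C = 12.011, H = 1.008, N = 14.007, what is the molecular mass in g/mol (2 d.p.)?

Molecular formula: C17H21N.
M = 17×12.011 + 21×1.008 + 1×14.007 = 239.36 g/mol.

239.36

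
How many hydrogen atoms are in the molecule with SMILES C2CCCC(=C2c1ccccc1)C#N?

13

Hydrogens are implicit in SMILES; fill each atom to its normal valence:
  5 × C (aromatic): 1 H each → 5
  4 × C: 2 H each → 8
  3 × C: no H
  1 × C (aromatic): no H
  1 × N: no H
  Total hydrogens = 13.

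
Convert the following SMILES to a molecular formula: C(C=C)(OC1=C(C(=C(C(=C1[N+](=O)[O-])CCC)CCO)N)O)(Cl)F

Heavy atoms from the SMILES: 14 C, 1 Cl, 1 F, 2 N, 5 O.
Implicit hydrogens by atom environment:
  6 × C (aromatic): no H
  5 × C: 2 H each → 10
  2 × O: 1 H each → 2
  2 × O: no H
  1 × C: 3 H
  1 × C: 1 H
  1 × C: no H
  1 × Cl: no H
  1 × F: no H
  1 × N: 2 H
  1 × N (charge +1): no H
  1 × O (charge -1): no H
  Total hydrogens = 18.
Molecular formula: C14H18ClFN2O5

C14H18ClFN2O5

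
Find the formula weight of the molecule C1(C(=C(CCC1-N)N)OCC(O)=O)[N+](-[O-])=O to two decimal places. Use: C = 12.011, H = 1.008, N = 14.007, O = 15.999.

Molecular formula: C8H13N3O5.
M = 8×12.011 + 13×1.008 + 3×14.007 + 5×15.999 = 231.21 g/mol.

231.21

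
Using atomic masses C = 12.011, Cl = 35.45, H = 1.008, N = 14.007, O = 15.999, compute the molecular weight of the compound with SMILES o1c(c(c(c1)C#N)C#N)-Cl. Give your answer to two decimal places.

Molecular formula: C6HClN2O.
M = 6×12.011 + 1×35.45 + 1×1.008 + 2×14.007 + 1×15.999 = 152.54 g/mol.

152.54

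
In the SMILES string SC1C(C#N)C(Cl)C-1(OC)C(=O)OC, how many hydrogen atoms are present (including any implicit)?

10

Hydrogens are implicit in SMILES; fill each atom to its normal valence:
  3 × C: 1 H each → 3
  3 × C: no H
  3 × O: no H
  2 × C: 3 H each → 6
  1 × Cl: no H
  1 × N: no H
  1 × S: 1 H
  Total hydrogens = 10.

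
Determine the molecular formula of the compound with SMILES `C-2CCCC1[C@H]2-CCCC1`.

C10H18

Heavy atoms from the SMILES: 10 C.
Implicit hydrogens by atom environment:
  8 × C: 2 H each → 16
  2 × C: 1 H each → 2
  Total hydrogens = 18.
Molecular formula: C10H18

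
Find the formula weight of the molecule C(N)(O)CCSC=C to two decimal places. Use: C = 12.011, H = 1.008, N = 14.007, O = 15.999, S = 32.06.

133.21

Molecular formula: C5H11NOS.
M = 5×12.011 + 11×1.008 + 1×14.007 + 1×15.999 + 1×32.06 = 133.21 g/mol.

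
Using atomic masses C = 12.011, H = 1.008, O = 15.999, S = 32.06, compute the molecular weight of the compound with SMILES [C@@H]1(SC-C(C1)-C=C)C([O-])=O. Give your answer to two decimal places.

157.21

Molecular formula: C7H9O2S-.
M = 7×12.011 + 9×1.008 + 2×15.999 + 1×32.06 = 157.21 g/mol.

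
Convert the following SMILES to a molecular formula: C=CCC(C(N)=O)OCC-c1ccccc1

C13H17NO2

Heavy atoms from the SMILES: 13 C, 1 N, 2 O.
Implicit hydrogens by atom environment:
  5 × C (aromatic): 1 H each → 5
  4 × C: 2 H each → 8
  2 × C: 1 H each → 2
  2 × O: no H
  1 × C: no H
  1 × C (aromatic): no H
  1 × N: 2 H
  Total hydrogens = 17.
Molecular formula: C13H17NO2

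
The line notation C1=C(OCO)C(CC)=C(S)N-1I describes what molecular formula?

Heavy atoms from the SMILES: 7 C, 1 I, 1 N, 2 O, 1 S.
Implicit hydrogens by atom environment:
  3 × C (aromatic): no H
  2 × C: 2 H each → 4
  1 × C: 3 H
  1 × C (aromatic): 1 H
  1 × I: no H
  1 × N (aromatic): no H
  1 × O: 1 H
  1 × O: no H
  1 × S: 1 H
  Total hydrogens = 10.
Molecular formula: C7H10INO2S

C7H10INO2S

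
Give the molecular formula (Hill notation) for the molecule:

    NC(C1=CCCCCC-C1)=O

C9H15NO

Heavy atoms from the SMILES: 9 C, 1 N, 1 O.
Implicit hydrogens by atom environment:
  6 × C: 2 H each → 12
  2 × C: no H
  1 × C: 1 H
  1 × N: 2 H
  1 × O: no H
  Total hydrogens = 15.
Molecular formula: C9H15NO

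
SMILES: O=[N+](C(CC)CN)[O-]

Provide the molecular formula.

Heavy atoms from the SMILES: 4 C, 2 N, 2 O.
Implicit hydrogens by atom environment:
  2 × C: 2 H each → 4
  1 × C: 3 H
  1 × C: 1 H
  1 × N: 2 H
  1 × N (charge +1): no H
  1 × O: no H
  1 × O (charge -1): no H
  Total hydrogens = 10.
Molecular formula: C4H10N2O2

C4H10N2O2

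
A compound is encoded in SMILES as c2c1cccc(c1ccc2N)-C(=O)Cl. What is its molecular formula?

Heavy atoms from the SMILES: 11 C, 1 Cl, 1 N, 1 O.
Implicit hydrogens by atom environment:
  6 × C (aromatic): 1 H each → 6
  4 × C (aromatic): no H
  1 × C: no H
  1 × Cl: no H
  1 × N: 2 H
  1 × O: no H
  Total hydrogens = 8.
Molecular formula: C11H8ClNO

C11H8ClNO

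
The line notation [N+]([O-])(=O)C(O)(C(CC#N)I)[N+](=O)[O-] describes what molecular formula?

C4H4IN3O5

Heavy atoms from the SMILES: 4 C, 1 I, 3 N, 5 O.
Implicit hydrogens by atom environment:
  2 × C: no H
  2 × N (charge +1): no H
  2 × O: no H
  2 × O (charge -1): no H
  1 × C: 2 H
  1 × C: 1 H
  1 × I: no H
  1 × N: no H
  1 × O: 1 H
  Total hydrogens = 4.
Molecular formula: C4H4IN3O5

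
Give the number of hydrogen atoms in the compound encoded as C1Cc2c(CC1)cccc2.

12

Hydrogens are implicit in SMILES; fill each atom to its normal valence:
  4 × C: 2 H each → 8
  4 × C (aromatic): 1 H each → 4
  2 × C (aromatic): no H
  Total hydrogens = 12.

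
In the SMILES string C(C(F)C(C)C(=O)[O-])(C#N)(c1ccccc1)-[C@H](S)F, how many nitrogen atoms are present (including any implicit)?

1

The symbol for nitrogen appears 1 time in the SMILES.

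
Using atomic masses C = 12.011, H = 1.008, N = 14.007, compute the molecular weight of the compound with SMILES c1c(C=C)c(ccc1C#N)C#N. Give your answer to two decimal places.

154.17

Molecular formula: C10H6N2.
M = 10×12.011 + 6×1.008 + 2×14.007 = 154.17 g/mol.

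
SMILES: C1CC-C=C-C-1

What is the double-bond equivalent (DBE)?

Molecular formula from the SMILES: C6H10.
DoU = (2C + 2 + N − H − X)/2 = (2·6 + 2 + 0 − 10 − 0)/2 = 4/2 = 2.
(Structurally: 1 ring(s) + 1 π bond(s) = 2.)

2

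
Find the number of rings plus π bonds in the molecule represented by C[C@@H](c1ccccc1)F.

Molecular formula from the SMILES: C8H9F.
DoU = (2C + 2 + N − H − X)/2 = (2·8 + 2 + 0 − 9 − 1)/2 = 8/2 = 4.
(Structurally: 1 ring(s) + 3 π bond(s) = 4.)

4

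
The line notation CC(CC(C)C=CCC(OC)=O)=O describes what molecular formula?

Heavy atoms from the SMILES: 10 C, 3 O.
Implicit hydrogens by atom environment:
  3 × C: 3 H each → 9
  3 × C: 1 H each → 3
  3 × O: no H
  2 × C: 2 H each → 4
  2 × C: no H
  Total hydrogens = 16.
Molecular formula: C10H16O3

C10H16O3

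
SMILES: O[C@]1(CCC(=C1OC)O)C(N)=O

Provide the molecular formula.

C7H11NO4

Heavy atoms from the SMILES: 7 C, 1 N, 4 O.
Implicit hydrogens by atom environment:
  4 × C: no H
  2 × C: 2 H each → 4
  2 × O: 1 H each → 2
  2 × O: no H
  1 × C: 3 H
  1 × N: 2 H
  Total hydrogens = 11.
Molecular formula: C7H11NO4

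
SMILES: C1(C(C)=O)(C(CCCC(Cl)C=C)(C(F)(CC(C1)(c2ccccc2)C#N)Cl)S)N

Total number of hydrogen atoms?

Hydrogens are implicit in SMILES; fill each atom to its normal valence:
  6 × C: 2 H each → 12
  6 × C: no H
  5 × C (aromatic): 1 H each → 5
  2 × C: 1 H each → 2
  2 × Cl: no H
  1 × C: 3 H
  1 × C (aromatic): no H
  1 × F: no H
  1 × N: 2 H
  1 × N: no H
  1 × O: no H
  1 × S: 1 H
  Total hydrogens = 25.

25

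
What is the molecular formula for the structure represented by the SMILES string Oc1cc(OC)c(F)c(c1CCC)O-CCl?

Heavy atoms from the SMILES: 11 C, 1 Cl, 1 F, 3 O.
Implicit hydrogens by atom environment:
  5 × C (aromatic): no H
  3 × C: 2 H each → 6
  2 × C: 3 H each → 6
  2 × O: no H
  1 × C (aromatic): 1 H
  1 × Cl: no H
  1 × F: no H
  1 × O: 1 H
  Total hydrogens = 14.
Molecular formula: C11H14ClFO3

C11H14ClFO3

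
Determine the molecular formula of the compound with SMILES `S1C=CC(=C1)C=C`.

Heavy atoms from the SMILES: 6 C, 1 S.
Implicit hydrogens by atom environment:
  3 × C (aromatic): 1 H each → 3
  1 × C: 2 H
  1 × C: 1 H
  1 × C (aromatic): no H
  1 × S (aromatic): no H
  Total hydrogens = 6.
Molecular formula: C6H6S

C6H6S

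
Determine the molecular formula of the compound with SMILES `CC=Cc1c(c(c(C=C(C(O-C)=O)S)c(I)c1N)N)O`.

Heavy atoms from the SMILES: 13 C, 1 I, 2 N, 3 O, 1 S.
Implicit hydrogens by atom environment:
  6 × C (aromatic): no H
  3 × C: 1 H each → 3
  2 × C: 3 H each → 6
  2 × C: no H
  2 × N: 2 H each → 4
  2 × O: no H
  1 × I: no H
  1 × O: 1 H
  1 × S: 1 H
  Total hydrogens = 15.
Molecular formula: C13H15IN2O3S

C13H15IN2O3S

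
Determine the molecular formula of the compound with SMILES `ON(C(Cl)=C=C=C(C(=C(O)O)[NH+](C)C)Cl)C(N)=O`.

C9H12Cl2N3O4+

Heavy atoms from the SMILES: 9 C, 2 Cl, 3 N, 4 O.
Implicit hydrogens by atom environment:
  7 × C: no H
  3 × O: 1 H each → 3
  2 × C: 3 H each → 6
  2 × Cl: no H
  1 × N: 2 H
  1 × N (charge +1): 1 H
  1 × N: no H
  1 × O: no H
  Total hydrogens = 12.
Net charge +1.
Molecular formula: C9H12Cl2N3O4+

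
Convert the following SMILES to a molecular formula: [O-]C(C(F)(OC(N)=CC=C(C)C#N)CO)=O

Heavy atoms from the SMILES: 9 C, 1 F, 2 N, 4 O.
Implicit hydrogens by atom environment:
  5 × C: no H
  2 × C: 1 H each → 2
  2 × O: no H
  1 × C: 3 H
  1 × C: 2 H
  1 × F: no H
  1 × N: 2 H
  1 × N: no H
  1 × O: 1 H
  1 × O (charge -1): no H
  Total hydrogens = 10.
Net charge -1.
Molecular formula: C9H10FN2O4-

C9H10FN2O4-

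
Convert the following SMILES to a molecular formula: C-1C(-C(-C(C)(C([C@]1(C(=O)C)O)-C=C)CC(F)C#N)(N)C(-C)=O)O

Heavy atoms from the SMILES: 16 C, 1 F, 2 N, 4 O.
Implicit hydrogens by atom environment:
  6 × C: no H
  4 × C: 1 H each → 4
  3 × C: 3 H each → 9
  3 × C: 2 H each → 6
  2 × O: 1 H each → 2
  2 × O: no H
  1 × F: no H
  1 × N: 2 H
  1 × N: no H
  Total hydrogens = 23.
Molecular formula: C16H23FN2O4

C16H23FN2O4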